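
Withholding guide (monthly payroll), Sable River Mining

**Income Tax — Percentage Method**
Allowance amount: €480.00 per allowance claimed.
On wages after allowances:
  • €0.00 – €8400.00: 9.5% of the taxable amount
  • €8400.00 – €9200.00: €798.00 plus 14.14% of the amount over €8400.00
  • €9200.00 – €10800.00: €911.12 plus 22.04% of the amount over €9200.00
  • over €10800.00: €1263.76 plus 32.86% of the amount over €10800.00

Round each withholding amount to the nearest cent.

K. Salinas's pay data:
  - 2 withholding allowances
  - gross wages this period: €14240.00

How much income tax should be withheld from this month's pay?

Income Tax: taxable = €14240.00 − 2×€480.00 = €13280.00
  €1263.76 + 32.86% × (€13280.00 − €10800.00) = €1263.76 + 32.86% × €2480.00 = €2078.69

€2078.69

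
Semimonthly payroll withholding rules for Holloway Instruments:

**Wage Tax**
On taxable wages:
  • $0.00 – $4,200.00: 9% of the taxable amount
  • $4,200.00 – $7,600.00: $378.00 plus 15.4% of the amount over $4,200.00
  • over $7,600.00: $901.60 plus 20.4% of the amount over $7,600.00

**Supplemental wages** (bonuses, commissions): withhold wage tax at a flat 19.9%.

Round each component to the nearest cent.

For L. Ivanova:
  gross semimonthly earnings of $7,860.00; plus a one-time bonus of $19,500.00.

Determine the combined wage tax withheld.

Wage Tax: taxable = $7,860.00
  $901.60 + 20.4% × ($7,860.00 − $7,600.00) = $901.60 + 20.4% × $260.00 = $954.64
Supplemental (19.9% flat on bonus): 19.9% × $19,500.00 = $3,880.50
Total wage tax: $954.64 + $3,880.50 = $4,835.14

$4,835.14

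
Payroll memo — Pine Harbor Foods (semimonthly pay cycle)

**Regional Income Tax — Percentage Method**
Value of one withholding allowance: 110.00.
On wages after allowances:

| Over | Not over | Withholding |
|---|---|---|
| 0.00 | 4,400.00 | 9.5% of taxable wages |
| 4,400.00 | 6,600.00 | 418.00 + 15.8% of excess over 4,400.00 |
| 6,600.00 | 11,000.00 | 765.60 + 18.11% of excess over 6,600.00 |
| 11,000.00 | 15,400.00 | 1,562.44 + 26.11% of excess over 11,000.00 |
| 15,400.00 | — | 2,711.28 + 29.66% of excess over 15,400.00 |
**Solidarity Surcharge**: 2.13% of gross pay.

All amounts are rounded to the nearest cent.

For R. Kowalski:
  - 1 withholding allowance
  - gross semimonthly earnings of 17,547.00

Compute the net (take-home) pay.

Regional Income Tax: taxable = 17,547.00 − 1×110.00 = 17,437.00
  2,711.28 + 29.66% × (17,437.00 − 15,400.00) = 2,711.28 + 29.66% × 2,037.00 = 3,315.45
Solidarity Surcharge: 2.13% × 17,547.00 = 373.75
Total withheld: 3,315.45 + 373.75 = 3,689.20
Net pay: 17,547.00 − 3,689.20 = 13,857.80

13,857.80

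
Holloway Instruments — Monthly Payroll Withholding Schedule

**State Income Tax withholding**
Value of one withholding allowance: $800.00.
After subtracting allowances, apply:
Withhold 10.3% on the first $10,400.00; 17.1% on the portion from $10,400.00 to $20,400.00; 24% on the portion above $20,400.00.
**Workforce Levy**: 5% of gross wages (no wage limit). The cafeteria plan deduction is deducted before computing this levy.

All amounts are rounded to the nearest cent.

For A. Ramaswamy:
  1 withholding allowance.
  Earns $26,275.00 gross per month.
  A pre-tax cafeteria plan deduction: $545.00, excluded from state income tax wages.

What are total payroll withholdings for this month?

State Income Tax: taxable = $26,275.00 − $545.00 − 1×$800.00 = $24,930.00
  $2,781.20 + 24% × ($24,930.00 − $20,400.00) = $2,781.20 + 24% × $4,530.00 = $3,868.40
Workforce Levy: 5% × $25,730.00 = $1,286.50
Total: $3,868.40 + $1,286.50 = $5,154.90

$5,154.90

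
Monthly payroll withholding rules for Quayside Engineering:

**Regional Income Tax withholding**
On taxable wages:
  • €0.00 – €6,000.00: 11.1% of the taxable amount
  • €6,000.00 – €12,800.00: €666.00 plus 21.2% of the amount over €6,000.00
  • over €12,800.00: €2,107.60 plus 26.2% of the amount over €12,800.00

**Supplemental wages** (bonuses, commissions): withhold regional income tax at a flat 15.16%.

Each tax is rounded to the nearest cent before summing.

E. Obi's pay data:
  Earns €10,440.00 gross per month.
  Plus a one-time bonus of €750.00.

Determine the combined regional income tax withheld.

€1,720.98

Regional Income Tax: taxable = €10,440.00
  €666.00 + 21.2% × (€10,440.00 − €6,000.00) = €666.00 + 21.2% × €4,440.00 = €1,607.28
Supplemental (15.16% flat on bonus): 15.16% × €750.00 = €113.70
Total regional income tax: €1,607.28 + €113.70 = €1,720.98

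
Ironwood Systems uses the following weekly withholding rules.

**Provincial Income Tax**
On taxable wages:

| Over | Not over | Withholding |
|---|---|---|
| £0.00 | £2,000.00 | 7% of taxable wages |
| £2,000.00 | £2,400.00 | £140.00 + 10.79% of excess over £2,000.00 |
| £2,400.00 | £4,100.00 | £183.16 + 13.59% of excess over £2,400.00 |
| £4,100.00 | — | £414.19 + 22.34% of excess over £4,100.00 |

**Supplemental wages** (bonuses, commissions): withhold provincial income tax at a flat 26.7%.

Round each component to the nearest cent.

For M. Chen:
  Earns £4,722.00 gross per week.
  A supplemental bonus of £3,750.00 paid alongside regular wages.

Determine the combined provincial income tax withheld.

£1,554.39

Provincial Income Tax: taxable = £4,722.00
  £414.19 + 22.34% × (£4,722.00 − £4,100.00) = £414.19 + 22.34% × £622.00 = £553.14
Supplemental (26.7% flat on bonus): 26.7% × £3,750.00 = £1,001.25
Total provincial income tax: £553.14 + £1,001.25 = £1,554.39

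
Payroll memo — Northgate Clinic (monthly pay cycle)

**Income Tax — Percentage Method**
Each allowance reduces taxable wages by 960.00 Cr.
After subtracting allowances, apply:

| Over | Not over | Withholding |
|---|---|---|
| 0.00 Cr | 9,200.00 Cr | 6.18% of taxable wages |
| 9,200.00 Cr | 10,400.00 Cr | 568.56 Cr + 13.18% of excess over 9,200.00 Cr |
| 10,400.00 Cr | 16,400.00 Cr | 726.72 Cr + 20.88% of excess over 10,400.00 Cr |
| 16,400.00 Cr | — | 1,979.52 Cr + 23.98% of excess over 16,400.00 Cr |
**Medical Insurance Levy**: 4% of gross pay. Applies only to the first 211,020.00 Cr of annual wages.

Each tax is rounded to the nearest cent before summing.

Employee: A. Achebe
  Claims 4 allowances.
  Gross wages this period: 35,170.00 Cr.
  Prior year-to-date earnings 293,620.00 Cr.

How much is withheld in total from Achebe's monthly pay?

5,559.73 Cr

Income Tax: taxable = 35,170.00 Cr − 4×960.00 Cr = 31,330.00 Cr
  1,979.52 Cr + 23.98% × (31,330.00 Cr − 16,400.00 Cr) = 1,979.52 Cr + 23.98% × 14,930.00 Cr = 5,559.73 Cr
Medical Insurance Levy: YTD 293,620.00 Cr ≥ cap 211,020.00 Cr → 0.00 Cr
Total: 5,559.73 Cr + 0.00 Cr = 5,559.73 Cr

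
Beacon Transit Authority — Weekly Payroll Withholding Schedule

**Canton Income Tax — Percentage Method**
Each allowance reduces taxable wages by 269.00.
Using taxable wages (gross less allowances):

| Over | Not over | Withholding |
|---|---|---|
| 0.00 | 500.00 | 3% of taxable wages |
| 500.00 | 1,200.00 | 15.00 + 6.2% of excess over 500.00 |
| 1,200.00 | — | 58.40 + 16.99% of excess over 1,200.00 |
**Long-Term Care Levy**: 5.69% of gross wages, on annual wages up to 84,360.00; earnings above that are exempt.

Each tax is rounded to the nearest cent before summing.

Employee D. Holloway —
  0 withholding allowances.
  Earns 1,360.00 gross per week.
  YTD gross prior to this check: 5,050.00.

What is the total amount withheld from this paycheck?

162.96

Canton Income Tax: taxable = 1,360.00
  58.40 + 16.99% × (1,360.00 − 1,200.00) = 58.40 + 16.99% × 160.00 = 85.58
Long-Term Care Levy: 5.69% × 1,360.00 = 77.38
Total: 85.58 + 77.38 = 162.96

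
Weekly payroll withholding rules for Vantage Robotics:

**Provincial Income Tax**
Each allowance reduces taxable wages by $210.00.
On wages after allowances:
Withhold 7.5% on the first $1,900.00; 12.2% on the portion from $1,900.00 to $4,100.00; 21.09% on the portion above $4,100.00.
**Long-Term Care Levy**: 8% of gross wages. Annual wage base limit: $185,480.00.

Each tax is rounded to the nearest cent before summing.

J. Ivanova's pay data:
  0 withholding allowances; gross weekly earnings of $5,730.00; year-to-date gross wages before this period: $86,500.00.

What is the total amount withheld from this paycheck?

Provincial Income Tax: taxable = $5,730.00
  $410.90 + 21.09% × ($5,730.00 − $4,100.00) = $410.90 + 21.09% × $1,630.00 = $754.67
Long-Term Care Levy: 8% × $5,730.00 = $458.40
Total: $754.67 + $458.40 = $1,213.07

$1,213.07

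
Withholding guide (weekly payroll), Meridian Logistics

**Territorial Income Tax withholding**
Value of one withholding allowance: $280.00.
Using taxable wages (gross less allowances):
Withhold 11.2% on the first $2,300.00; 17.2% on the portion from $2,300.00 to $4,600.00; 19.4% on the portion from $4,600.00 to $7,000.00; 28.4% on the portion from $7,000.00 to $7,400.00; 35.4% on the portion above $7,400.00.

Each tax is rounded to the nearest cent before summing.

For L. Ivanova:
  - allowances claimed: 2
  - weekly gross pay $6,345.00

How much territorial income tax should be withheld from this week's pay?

$883.09

Territorial Income Tax: taxable = $6,345.00 − 2×$280.00 = $5,785.00
  $653.20 + 19.4% × ($5,785.00 − $4,600.00) = $653.20 + 19.4% × $1,185.00 = $883.09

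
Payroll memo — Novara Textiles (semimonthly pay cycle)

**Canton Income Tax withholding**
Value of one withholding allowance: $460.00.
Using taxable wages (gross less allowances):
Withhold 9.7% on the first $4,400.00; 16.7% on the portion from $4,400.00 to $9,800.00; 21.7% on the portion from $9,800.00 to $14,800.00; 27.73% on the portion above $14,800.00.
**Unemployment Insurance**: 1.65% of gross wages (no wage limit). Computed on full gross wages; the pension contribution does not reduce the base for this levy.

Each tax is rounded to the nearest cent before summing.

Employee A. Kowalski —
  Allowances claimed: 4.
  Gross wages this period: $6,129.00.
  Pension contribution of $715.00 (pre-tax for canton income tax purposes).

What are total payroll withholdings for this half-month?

$447.81

Canton Income Tax: taxable = $6,129.00 − $715.00 − 4×$460.00 = $3,574.00
  9.7% × $3,574.00 = $346.68
Unemployment Insurance: 1.65% × $6,129.00 = $101.13
Total: $346.68 + $101.13 = $447.81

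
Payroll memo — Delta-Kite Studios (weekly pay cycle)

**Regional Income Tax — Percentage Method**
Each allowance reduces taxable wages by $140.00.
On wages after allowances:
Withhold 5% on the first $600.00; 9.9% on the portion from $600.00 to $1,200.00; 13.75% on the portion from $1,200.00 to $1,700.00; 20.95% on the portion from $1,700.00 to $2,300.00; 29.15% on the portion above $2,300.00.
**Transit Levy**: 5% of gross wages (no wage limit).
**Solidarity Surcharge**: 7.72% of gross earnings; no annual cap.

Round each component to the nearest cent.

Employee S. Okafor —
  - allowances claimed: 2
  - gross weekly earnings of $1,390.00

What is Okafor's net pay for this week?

Regional Income Tax: taxable = $1,390.00 − 2×$140.00 = $1,110.00
  $30.00 + 9.9% × ($1,110.00 − $600.00) = $30.00 + 9.9% × $510.00 = $80.49
Transit Levy: 5% × $1,390.00 = $69.50
Solidarity Surcharge: 7.72% × $1,390.00 = $107.31
Total withheld: $80.49 + $69.50 + $107.31 = $257.30
Net pay: $1,390.00 − $257.30 = $1,132.70

$1,132.70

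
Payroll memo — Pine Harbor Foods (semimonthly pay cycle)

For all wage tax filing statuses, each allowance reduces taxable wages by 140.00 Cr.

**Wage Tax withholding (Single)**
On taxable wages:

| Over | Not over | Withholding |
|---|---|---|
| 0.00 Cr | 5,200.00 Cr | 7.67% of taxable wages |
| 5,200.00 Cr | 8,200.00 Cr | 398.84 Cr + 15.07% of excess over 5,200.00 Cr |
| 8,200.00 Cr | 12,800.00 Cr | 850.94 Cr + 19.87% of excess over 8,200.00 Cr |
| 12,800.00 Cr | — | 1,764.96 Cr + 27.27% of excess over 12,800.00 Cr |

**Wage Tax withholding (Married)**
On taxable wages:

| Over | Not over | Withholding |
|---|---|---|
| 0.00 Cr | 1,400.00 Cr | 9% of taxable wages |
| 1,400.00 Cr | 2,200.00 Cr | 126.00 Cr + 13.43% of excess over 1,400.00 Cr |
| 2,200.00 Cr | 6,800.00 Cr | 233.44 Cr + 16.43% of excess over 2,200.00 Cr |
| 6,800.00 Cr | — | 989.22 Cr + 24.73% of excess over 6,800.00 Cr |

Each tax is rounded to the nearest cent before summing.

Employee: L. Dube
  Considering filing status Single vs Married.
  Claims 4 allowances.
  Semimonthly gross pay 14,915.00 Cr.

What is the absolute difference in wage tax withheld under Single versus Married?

Wage Tax (Single): taxable = 14,915.00 Cr − 4×140.00 Cr = 14,355.00 Cr
  1,764.96 Cr + 27.27% × (14,355.00 Cr − 12,800.00 Cr) = 1,764.96 Cr + 27.27% × 1,555.00 Cr = 2,189.01 Cr
Wage Tax (Married): taxable = 14,915.00 Cr − 4×140.00 Cr = 14,355.00 Cr
  989.22 Cr + 24.73% × (14,355.00 Cr − 6,800.00 Cr) = 989.22 Cr + 24.73% × 7,555.00 Cr = 2,857.57 Cr
Difference: |2,189.01 Cr − 2,857.57 Cr| = 668.56 Cr (higher under Married)

668.56 Cr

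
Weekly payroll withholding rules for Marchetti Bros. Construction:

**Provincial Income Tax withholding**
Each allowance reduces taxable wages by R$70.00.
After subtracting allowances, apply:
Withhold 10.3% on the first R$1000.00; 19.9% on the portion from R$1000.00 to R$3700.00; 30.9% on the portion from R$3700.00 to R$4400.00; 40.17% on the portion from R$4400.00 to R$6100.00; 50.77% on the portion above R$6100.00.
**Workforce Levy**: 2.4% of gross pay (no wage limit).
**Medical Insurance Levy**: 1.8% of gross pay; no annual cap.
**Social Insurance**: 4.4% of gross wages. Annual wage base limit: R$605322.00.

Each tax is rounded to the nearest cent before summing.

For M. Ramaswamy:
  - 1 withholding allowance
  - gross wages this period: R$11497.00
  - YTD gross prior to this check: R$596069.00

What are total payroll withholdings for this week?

R$5134.02

Provincial Income Tax: taxable = R$11497.00 − 1×R$70.00 = R$11427.00
  R$1539.49 + 50.77% × (R$11427.00 − R$6100.00) = R$1539.49 + 50.77% × R$5327.00 = R$4244.01
Workforce Levy: 2.4% × R$11497.00 = R$275.93
Medical Insurance Levy: 1.8% × R$11497.00 = R$206.95
Social Insurance: cap R$605322.00 − YTD R$596069.00 = R$9253.00 subject; 4.4% × R$9253.00 = R$407.13
Total: R$4244.01 + R$275.93 + R$206.95 + R$407.13 = R$5134.02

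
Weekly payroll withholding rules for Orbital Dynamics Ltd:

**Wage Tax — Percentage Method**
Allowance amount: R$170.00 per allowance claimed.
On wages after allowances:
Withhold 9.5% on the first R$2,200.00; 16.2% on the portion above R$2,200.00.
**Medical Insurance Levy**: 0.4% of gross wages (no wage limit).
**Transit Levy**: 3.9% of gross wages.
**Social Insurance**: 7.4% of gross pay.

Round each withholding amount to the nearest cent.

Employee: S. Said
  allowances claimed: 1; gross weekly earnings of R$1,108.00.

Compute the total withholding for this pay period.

R$218.74

Wage Tax: taxable = R$1,108.00 − 1×R$170.00 = R$938.00
  9.5% × R$938.00 = R$89.11
Medical Insurance Levy: 0.4% × R$1,108.00 = R$4.43
Transit Levy: 3.9% × R$1,108.00 = R$43.21
Social Insurance: 7.4% × R$1,108.00 = R$81.99
Total: R$89.11 + R$4.43 + R$43.21 + R$81.99 = R$218.74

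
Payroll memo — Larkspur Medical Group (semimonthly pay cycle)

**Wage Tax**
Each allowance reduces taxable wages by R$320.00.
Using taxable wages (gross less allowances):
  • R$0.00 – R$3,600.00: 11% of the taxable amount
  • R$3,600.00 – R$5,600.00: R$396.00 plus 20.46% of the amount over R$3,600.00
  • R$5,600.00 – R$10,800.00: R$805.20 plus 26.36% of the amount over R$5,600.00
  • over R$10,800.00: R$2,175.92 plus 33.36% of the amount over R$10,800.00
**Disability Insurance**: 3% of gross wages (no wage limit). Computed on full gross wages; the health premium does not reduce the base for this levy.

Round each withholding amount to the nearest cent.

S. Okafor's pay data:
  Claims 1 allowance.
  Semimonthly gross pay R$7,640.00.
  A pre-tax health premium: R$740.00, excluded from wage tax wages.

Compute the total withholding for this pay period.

Wage Tax: taxable = R$7,640.00 − R$740.00 − 1×R$320.00 = R$6,580.00
  R$805.20 + 26.36% × (R$6,580.00 − R$5,600.00) = R$805.20 + 26.36% × R$980.00 = R$1,063.53
Disability Insurance: 3% × R$7,640.00 = R$229.20
Total: R$1,063.53 + R$229.20 = R$1,292.73

R$1,292.73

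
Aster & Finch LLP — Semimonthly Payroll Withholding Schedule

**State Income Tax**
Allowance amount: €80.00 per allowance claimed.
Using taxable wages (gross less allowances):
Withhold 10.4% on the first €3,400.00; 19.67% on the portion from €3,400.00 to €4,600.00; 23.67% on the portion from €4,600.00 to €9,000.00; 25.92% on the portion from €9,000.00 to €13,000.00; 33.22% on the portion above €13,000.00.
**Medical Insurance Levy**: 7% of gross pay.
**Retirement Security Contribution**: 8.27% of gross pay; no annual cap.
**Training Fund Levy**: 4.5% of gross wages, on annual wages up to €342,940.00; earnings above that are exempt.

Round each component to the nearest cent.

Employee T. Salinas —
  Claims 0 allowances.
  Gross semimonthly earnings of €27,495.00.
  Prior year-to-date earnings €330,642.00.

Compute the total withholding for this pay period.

State Income Tax: taxable = €27,495.00
  €2,667.92 + 33.22% × (€27,495.00 − €13,000.00) = €2,667.92 + 33.22% × €14,495.00 = €7,483.16
Medical Insurance Levy: 7% × €27,495.00 = €1,924.65
Retirement Security Contribution: 8.27% × €27,495.00 = €2,273.84
Training Fund Levy: cap €342,940.00 − YTD €330,642.00 = €12,298.00 subject; 4.5% × €12,298.00 = €553.41
Total: €7,483.16 + €1,924.65 + €2,273.84 + €553.41 = €12,235.06

€12,235.06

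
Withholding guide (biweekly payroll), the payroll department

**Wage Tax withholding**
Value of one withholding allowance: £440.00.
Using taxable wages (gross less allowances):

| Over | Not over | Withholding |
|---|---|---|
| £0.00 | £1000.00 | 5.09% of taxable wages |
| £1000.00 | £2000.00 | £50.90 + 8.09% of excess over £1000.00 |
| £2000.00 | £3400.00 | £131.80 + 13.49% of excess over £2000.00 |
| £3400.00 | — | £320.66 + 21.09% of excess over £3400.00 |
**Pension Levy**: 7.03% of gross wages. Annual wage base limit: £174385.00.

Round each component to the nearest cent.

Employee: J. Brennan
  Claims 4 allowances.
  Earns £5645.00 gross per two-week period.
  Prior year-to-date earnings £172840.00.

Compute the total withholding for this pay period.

£531.56

Wage Tax: taxable = £5645.00 − 4×£440.00 = £3885.00
  £320.66 + 21.09% × (£3885.00 − £3400.00) = £320.66 + 21.09% × £485.00 = £422.95
Pension Levy: cap £174385.00 − YTD £172840.00 = £1545.00 subject; 7.03% × £1545.00 = £108.61
Total: £422.95 + £108.61 = £531.56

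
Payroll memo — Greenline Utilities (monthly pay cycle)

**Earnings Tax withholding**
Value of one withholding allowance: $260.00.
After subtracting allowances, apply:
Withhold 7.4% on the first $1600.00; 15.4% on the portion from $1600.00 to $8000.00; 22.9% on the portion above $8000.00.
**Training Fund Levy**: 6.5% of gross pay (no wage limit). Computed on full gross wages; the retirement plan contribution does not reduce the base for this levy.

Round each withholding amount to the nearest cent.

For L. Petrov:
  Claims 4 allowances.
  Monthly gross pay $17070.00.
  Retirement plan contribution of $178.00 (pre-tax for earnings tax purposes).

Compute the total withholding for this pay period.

$4011.66

Earnings Tax: taxable = $17070.00 − $178.00 − 4×$260.00 = $15852.00
  $1104.00 + 22.9% × ($15852.00 − $8000.00) = $1104.00 + 22.9% × $7852.00 = $2902.11
Training Fund Levy: 6.5% × $17070.00 = $1109.55
Total: $2902.11 + $1109.55 = $4011.66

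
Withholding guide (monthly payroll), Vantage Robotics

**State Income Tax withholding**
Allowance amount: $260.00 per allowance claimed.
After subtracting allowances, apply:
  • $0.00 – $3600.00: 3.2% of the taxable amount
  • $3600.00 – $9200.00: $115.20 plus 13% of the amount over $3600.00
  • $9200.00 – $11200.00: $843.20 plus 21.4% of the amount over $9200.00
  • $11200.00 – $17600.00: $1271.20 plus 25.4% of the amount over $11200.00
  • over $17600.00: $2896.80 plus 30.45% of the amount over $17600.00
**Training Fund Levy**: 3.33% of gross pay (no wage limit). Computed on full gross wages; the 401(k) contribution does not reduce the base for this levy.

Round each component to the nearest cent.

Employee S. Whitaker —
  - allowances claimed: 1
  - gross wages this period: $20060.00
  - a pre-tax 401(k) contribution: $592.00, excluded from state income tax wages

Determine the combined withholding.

State Income Tax: taxable = $20060.00 − $592.00 − 1×$260.00 = $19208.00
  $2896.80 + 30.45% × ($19208.00 − $17600.00) = $2896.80 + 30.45% × $1608.00 = $3386.44
Training Fund Levy: 3.33% × $20060.00 = $668.00
Total: $3386.44 + $668.00 = $4054.44

$4054.44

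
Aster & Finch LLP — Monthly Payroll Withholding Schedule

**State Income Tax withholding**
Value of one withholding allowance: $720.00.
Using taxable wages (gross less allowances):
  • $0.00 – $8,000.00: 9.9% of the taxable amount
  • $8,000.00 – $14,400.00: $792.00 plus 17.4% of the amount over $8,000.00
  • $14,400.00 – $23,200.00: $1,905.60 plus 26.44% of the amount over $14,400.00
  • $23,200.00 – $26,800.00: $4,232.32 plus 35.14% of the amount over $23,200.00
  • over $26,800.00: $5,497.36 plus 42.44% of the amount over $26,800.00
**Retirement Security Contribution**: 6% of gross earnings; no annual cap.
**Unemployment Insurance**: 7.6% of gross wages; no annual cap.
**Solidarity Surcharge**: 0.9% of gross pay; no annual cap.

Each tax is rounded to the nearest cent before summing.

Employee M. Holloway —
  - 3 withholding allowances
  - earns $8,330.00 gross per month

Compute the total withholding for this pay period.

$1,818.68

State Income Tax: taxable = $8,330.00 − 3×$720.00 = $6,170.00
  9.9% × $6,170.00 = $610.83
Retirement Security Contribution: 6% × $8,330.00 = $499.80
Unemployment Insurance: 7.6% × $8,330.00 = $633.08
Solidarity Surcharge: 0.9% × $8,330.00 = $74.97
Total: $610.83 + $499.80 + $633.08 + $74.97 = $1,818.68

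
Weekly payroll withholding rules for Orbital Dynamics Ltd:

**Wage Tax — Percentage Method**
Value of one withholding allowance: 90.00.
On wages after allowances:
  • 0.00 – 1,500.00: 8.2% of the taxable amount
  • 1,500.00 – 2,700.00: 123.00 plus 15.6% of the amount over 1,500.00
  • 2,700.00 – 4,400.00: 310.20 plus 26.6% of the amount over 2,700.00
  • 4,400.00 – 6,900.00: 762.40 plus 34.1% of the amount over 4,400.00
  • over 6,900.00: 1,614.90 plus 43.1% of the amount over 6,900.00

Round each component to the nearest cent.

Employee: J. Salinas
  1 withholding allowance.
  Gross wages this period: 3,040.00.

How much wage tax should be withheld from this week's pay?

376.70

Wage Tax: taxable = 3,040.00 − 1×90.00 = 2,950.00
  310.20 + 26.6% × (2,950.00 − 2,700.00) = 310.20 + 26.6% × 250.00 = 376.70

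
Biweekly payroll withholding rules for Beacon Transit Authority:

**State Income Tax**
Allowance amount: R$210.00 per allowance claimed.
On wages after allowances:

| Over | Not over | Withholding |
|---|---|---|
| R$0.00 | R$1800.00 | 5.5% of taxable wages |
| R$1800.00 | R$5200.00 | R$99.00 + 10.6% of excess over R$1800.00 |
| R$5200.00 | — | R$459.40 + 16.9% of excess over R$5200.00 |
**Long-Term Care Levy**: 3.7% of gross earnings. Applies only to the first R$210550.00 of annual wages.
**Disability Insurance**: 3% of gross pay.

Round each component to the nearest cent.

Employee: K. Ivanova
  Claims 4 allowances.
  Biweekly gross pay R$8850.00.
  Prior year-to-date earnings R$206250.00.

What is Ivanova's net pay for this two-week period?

State Income Tax: taxable = R$8850.00 − 4×R$210.00 = R$8010.00
  R$459.40 + 16.9% × (R$8010.00 − R$5200.00) = R$459.40 + 16.9% × R$2810.00 = R$934.29
Long-Term Care Levy: cap R$210550.00 − YTD R$206250.00 = R$4300.00 subject; 3.7% × R$4300.00 = R$159.10
Disability Insurance: 3% × R$8850.00 = R$265.50
Total withheld: R$934.29 + R$159.10 + R$265.50 = R$1358.89
Net pay: R$8850.00 − R$1358.89 = R$7491.11

R$7491.11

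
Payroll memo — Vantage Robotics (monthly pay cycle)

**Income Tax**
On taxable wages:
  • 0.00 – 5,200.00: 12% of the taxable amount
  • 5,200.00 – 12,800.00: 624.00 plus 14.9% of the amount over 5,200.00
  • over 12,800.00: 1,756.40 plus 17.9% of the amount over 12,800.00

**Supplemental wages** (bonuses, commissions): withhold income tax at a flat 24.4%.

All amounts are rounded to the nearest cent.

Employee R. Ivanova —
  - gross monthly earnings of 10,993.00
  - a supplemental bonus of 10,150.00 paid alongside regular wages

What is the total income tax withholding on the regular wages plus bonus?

Income Tax: taxable = 10,993.00
  624.00 + 14.9% × (10,993.00 − 5,200.00) = 624.00 + 14.9% × 5,793.00 = 1,487.16
Supplemental (24.4% flat on bonus): 24.4% × 10,150.00 = 2,476.60
Total income tax: 1,487.16 + 2,476.60 = 3,963.76

3,963.76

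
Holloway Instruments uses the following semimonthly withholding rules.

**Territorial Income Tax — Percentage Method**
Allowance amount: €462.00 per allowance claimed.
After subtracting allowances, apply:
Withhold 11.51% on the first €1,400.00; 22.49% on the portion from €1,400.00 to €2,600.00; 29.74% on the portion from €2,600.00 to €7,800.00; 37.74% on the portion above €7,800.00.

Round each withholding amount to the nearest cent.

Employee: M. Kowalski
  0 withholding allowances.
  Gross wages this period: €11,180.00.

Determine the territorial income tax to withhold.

Territorial Income Tax: taxable = €11,180.00
  €1,977.50 + 37.74% × (€11,180.00 − €7,800.00) = €1,977.50 + 37.74% × €3,380.00 = €3,253.11

€3,253.11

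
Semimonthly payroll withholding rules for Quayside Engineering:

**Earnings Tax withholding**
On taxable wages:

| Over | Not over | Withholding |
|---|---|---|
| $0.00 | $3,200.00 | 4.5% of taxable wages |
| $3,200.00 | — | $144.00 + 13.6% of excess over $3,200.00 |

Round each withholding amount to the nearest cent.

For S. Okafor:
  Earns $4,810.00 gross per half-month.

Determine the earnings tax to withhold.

$362.96

Earnings Tax: taxable = $4,810.00
  $144.00 + 13.6% × ($4,810.00 − $3,200.00) = $144.00 + 13.6% × $1,610.00 = $362.96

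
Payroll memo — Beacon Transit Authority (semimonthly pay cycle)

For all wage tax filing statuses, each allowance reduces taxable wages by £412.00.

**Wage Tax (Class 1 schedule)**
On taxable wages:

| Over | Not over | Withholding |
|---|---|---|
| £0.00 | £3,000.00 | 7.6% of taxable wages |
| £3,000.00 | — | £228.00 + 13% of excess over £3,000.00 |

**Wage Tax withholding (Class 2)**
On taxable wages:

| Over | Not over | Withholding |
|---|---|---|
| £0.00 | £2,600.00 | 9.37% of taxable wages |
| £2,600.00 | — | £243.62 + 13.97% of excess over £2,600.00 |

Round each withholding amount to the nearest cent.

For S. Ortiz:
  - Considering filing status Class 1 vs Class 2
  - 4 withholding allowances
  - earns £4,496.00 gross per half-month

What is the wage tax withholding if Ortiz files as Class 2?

£278.27

Wage Tax (Class 2): taxable = £4,496.00 − 4×£412.00 = £2,848.00
  £243.62 + 13.97% × (£2,848.00 − £2,600.00) = £243.62 + 13.97% × £248.00 = £278.27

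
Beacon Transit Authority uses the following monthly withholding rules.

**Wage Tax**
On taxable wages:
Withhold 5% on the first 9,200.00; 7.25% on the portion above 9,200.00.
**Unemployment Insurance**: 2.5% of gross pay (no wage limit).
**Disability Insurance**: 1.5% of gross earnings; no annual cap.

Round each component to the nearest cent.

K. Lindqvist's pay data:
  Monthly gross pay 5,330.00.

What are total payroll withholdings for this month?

479.70

Wage Tax: taxable = 5,330.00
  5% × 5,330.00 = 266.50
Unemployment Insurance: 2.5% × 5,330.00 = 133.25
Disability Insurance: 1.5% × 5,330.00 = 79.95
Total: 266.50 + 133.25 + 79.95 = 479.70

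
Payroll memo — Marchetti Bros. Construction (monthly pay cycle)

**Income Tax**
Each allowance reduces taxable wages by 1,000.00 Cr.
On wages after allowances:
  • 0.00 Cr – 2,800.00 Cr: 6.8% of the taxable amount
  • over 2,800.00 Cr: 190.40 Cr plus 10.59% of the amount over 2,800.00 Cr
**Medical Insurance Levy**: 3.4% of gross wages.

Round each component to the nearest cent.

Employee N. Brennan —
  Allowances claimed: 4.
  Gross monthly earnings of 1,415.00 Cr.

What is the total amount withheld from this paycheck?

Income Tax: taxable = 1,415.00 Cr − 4×1,000.00 Cr = -2,585.00 Cr
  Taxable ≤ 0 → 0.00 Cr
Medical Insurance Levy: 3.4% × 1,415.00 Cr = 48.11 Cr
Total: 0.00 Cr + 48.11 Cr = 48.11 Cr

48.11 Cr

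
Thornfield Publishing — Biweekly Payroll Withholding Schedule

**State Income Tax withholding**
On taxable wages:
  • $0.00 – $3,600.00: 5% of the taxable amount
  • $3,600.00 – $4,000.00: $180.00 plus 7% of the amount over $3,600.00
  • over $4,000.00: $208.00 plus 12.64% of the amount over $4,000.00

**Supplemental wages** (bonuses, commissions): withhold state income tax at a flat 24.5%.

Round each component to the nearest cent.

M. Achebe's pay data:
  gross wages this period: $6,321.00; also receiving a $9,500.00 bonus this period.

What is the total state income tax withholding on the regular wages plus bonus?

State Income Tax: taxable = $6,321.00
  $208.00 + 12.64% × ($6,321.00 − $4,000.00) = $208.00 + 12.64% × $2,321.00 = $501.37
Supplemental (24.5% flat on bonus): 24.5% × $9,500.00 = $2,327.50
Total state income tax: $501.37 + $2,327.50 = $2,828.87

$2,828.87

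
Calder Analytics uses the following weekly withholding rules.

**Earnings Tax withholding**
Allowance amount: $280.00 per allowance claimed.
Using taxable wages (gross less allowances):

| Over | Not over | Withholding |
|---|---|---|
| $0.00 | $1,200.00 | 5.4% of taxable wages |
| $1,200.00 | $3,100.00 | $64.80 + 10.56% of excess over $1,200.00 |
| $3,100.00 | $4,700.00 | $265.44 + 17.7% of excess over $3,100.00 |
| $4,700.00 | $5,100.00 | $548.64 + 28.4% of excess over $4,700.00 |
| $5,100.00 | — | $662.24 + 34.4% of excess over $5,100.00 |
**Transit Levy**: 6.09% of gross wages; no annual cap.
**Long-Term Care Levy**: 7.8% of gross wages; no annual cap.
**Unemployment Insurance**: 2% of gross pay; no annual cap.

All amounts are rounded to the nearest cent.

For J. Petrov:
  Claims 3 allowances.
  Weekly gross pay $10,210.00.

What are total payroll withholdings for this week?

$3,753.49

Earnings Tax: taxable = $10,210.00 − 3×$280.00 = $9,370.00
  $662.24 + 34.4% × ($9,370.00 − $5,100.00) = $662.24 + 34.4% × $4,270.00 = $2,131.12
Transit Levy: 6.09% × $10,210.00 = $621.79
Long-Term Care Levy: 7.8% × $10,210.00 = $796.38
Unemployment Insurance: 2% × $10,210.00 = $204.20
Total: $2,131.12 + $621.79 + $796.38 + $204.20 = $3,753.49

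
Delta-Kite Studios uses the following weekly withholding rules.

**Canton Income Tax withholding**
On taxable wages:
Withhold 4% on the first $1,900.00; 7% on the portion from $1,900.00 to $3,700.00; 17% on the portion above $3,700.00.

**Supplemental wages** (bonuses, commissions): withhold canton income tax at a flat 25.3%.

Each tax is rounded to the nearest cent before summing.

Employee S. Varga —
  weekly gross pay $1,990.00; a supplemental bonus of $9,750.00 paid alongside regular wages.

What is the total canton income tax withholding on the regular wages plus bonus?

Canton Income Tax: taxable = $1,990.00
  $76.00 + 7% × ($1,990.00 − $1,900.00) = $76.00 + 7% × $90.00 = $82.30
Supplemental (25.3% flat on bonus): 25.3% × $9,750.00 = $2,466.75
Total canton income tax: $82.30 + $2,466.75 = $2,549.05

$2,549.05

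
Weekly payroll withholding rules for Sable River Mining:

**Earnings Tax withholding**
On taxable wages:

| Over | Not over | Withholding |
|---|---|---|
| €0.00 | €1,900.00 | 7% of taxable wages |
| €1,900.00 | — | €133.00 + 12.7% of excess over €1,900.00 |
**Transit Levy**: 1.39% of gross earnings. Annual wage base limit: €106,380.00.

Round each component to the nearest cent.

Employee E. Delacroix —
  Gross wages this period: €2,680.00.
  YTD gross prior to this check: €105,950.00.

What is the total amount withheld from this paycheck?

€238.04

Earnings Tax: taxable = €2,680.00
  €133.00 + 12.7% × (€2,680.00 − €1,900.00) = €133.00 + 12.7% × €780.00 = €232.06
Transit Levy: cap €106,380.00 − YTD €105,950.00 = €430.00 subject; 1.39% × €430.00 = €5.98
Total: €232.06 + €5.98 = €238.04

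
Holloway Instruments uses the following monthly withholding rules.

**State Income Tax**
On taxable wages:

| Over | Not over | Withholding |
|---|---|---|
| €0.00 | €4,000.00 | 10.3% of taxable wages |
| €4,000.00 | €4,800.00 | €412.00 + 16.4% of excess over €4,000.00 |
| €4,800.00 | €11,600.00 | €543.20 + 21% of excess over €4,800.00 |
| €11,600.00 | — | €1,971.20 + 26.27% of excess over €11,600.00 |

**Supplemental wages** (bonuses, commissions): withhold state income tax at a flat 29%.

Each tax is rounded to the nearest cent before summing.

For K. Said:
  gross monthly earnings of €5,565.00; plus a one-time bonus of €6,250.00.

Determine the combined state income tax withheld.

€2,516.35

State Income Tax: taxable = €5,565.00
  €543.20 + 21% × (€5,565.00 − €4,800.00) = €543.20 + 21% × €765.00 = €703.85
Supplemental (29% flat on bonus): 29% × €6,250.00 = €1,812.50
Total state income tax: €703.85 + €1,812.50 = €2,516.35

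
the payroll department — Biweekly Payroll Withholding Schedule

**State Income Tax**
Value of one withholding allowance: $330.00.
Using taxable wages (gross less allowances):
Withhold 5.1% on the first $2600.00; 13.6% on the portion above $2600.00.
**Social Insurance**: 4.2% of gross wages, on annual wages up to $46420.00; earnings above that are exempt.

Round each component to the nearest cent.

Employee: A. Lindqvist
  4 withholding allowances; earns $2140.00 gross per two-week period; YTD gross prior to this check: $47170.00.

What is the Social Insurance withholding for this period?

Social Insurance: YTD $47170.00 ≥ cap $46420.00 → $0.00

$0.00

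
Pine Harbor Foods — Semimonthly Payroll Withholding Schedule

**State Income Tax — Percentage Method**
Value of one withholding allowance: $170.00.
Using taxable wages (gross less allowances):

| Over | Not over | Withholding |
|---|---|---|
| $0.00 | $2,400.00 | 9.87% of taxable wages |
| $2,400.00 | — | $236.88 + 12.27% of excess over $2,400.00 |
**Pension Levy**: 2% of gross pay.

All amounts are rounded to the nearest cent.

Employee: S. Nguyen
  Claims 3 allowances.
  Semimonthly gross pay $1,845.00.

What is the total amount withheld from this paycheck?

$168.66

State Income Tax: taxable = $1,845.00 − 3×$170.00 = $1,335.00
  9.87% × $1,335.00 = $131.76
Pension Levy: 2% × $1,845.00 = $36.90
Total: $131.76 + $36.90 = $168.66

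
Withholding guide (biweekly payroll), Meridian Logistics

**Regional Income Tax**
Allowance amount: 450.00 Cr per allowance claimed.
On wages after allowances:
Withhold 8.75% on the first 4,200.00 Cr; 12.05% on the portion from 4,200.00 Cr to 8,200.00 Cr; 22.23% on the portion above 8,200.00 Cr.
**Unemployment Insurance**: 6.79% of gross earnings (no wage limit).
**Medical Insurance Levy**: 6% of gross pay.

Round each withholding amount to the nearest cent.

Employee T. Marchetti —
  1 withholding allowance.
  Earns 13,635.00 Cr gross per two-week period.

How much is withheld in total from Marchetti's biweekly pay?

Regional Income Tax: taxable = 13,635.00 Cr − 1×450.00 Cr = 13,185.00 Cr
  849.50 Cr + 22.23% × (13,185.00 Cr − 8,200.00 Cr) = 849.50 Cr + 22.23% × 4,985.00 Cr = 1,957.67 Cr
Unemployment Insurance: 6.79% × 13,635.00 Cr = 925.82 Cr
Medical Insurance Levy: 6% × 13,635.00 Cr = 818.10 Cr
Total: 1,957.67 Cr + 925.82 Cr + 818.10 Cr = 3,701.59 Cr

3,701.59 Cr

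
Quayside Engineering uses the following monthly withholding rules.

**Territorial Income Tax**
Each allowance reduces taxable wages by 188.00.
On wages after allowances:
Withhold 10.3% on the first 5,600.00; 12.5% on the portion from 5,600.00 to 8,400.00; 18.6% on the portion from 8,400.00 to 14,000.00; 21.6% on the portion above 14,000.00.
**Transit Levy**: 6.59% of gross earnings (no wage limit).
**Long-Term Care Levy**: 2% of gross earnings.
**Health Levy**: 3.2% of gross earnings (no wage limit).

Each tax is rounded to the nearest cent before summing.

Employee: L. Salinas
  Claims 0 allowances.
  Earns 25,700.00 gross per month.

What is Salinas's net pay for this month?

18,174.37

Territorial Income Tax: taxable = 25,700.00
  1,968.40 + 21.6% × (25,700.00 − 14,000.00) = 1,968.40 + 21.6% × 11,700.00 = 4,495.60
Transit Levy: 6.59% × 25,700.00 = 1,693.63
Long-Term Care Levy: 2% × 25,700.00 = 514.00
Health Levy: 3.2% × 25,700.00 = 822.40
Total withheld: 4,495.60 + 1,693.63 + 514.00 + 822.40 = 7,525.63
Net pay: 25,700.00 − 7,525.63 = 18,174.37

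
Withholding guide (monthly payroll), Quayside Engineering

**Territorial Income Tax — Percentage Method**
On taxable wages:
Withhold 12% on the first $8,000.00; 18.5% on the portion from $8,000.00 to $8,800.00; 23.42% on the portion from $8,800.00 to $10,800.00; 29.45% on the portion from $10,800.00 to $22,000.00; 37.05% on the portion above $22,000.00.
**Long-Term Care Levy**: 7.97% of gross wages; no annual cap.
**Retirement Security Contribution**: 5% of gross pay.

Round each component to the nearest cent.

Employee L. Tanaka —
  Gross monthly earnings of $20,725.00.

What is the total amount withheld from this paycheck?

Territorial Income Tax: taxable = $20,725.00
  $1,576.40 + 29.45% × ($20,725.00 − $10,800.00) = $1,576.40 + 29.45% × $9,925.00 = $4,499.31
Long-Term Care Levy: 7.97% × $20,725.00 = $1,651.78
Retirement Security Contribution: 5% × $20,725.00 = $1,036.25
Total: $4,499.31 + $1,651.78 + $1,036.25 = $7,187.34

$7,187.34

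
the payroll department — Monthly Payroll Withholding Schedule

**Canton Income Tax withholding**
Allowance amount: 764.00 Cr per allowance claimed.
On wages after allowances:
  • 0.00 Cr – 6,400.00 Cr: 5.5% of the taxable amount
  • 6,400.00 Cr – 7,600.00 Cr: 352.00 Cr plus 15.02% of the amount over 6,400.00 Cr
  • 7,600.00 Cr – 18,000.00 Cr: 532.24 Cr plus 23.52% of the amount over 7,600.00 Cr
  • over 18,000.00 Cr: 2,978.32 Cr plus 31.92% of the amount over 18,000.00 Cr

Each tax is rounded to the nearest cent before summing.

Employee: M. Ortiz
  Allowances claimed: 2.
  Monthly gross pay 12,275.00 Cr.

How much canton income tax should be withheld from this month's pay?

Canton Income Tax: taxable = 12,275.00 Cr − 2×764.00 Cr = 10,747.00 Cr
  532.24 Cr + 23.52% × (10,747.00 Cr − 7,600.00 Cr) = 532.24 Cr + 23.52% × 3,147.00 Cr = 1,272.41 Cr

1,272.41 Cr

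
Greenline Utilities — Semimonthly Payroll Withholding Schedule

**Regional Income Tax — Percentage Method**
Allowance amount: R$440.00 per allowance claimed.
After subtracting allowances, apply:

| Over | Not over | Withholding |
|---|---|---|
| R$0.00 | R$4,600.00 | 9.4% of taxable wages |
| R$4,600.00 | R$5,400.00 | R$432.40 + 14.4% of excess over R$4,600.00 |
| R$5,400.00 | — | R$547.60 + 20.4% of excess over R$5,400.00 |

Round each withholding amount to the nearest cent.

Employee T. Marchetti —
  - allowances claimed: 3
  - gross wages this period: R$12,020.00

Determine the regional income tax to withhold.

Regional Income Tax: taxable = R$12,020.00 − 3×R$440.00 = R$10,700.00
  R$547.60 + 20.4% × (R$10,700.00 − R$5,400.00) = R$547.60 + 20.4% × R$5,300.00 = R$1,628.80

R$1,628.80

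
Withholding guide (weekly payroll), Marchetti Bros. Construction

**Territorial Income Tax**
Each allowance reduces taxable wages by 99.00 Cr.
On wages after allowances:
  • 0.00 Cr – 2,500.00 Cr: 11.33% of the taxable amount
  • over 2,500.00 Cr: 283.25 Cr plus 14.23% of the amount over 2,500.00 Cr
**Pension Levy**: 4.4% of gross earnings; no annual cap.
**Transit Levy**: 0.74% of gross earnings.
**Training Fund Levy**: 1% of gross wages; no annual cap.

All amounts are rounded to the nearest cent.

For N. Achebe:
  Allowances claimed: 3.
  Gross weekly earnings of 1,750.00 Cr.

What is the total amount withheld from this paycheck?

Territorial Income Tax: taxable = 1,750.00 Cr − 3×99.00 Cr = 1,453.00 Cr
  11.33% × 1,453.00 Cr = 164.62 Cr
Pension Levy: 4.4% × 1,750.00 Cr = 77.00 Cr
Transit Levy: 0.74% × 1,750.00 Cr = 12.95 Cr
Training Fund Levy: 1% × 1,750.00 Cr = 17.50 Cr
Total: 164.62 Cr + 77.00 Cr + 12.95 Cr + 17.50 Cr = 272.07 Cr

272.07 Cr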